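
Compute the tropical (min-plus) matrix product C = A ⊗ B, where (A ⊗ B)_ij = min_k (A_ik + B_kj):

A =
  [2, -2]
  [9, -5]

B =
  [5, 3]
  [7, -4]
A ⊗ B =
  [5, -6]
  [2, -9]

Apply the min-plus product entry-by-entry:
  C[0][0] = min over k of (A[0][0] + B[0][0] = 2 + 5 = 7, A[0][1] + B[1][0] = -2 + 7 = 5) = 5 (attained at k = 1)
  C[0][1] = min over k of (A[0][0] + B[0][1] = 2 + 3 = 5, A[0][1] + B[1][1] = -2 + -4 = -6) = -6 (attained at k = 1)
  C[1][0] = min over k of (A[1][0] + B[0][0] = 9 + 5 = 14, A[1][1] + B[1][0] = -5 + 7 = 2) = 2 (attained at k = 1)
  C[1][1] = min over k of (A[1][0] + B[0][1] = 9 + 3 = 12, A[1][1] + B[1][1] = -5 + -4 = -9) = -9 (attained at k = 1)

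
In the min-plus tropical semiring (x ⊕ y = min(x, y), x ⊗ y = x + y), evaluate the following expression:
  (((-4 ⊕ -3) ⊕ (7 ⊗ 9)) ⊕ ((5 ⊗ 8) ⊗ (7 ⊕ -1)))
(((-4 ⊕ -3) ⊕ (7 ⊗ 9)) ⊕ ((5 ⊗ 8) ⊗ (7 ⊕ -1))) = -4

Expand innermost to outermost. Recall ⊕ takes the minimum of its arguments and ⊗ takes their sum. Working out the expression (((-4 ⊕ -3) ⊕ (7 ⊗ 9)) ⊕ ((5 ⊗ 8) ⊗ (7 ⊕ -1))) gives -4.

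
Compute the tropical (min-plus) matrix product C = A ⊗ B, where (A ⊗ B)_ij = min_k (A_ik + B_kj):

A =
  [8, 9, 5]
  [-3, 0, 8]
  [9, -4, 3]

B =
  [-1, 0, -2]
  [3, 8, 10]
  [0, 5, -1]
A ⊗ B =
  [5, 8, 4]
  [-4, -3, -5]
  [-1, 4, 2]

Apply the min-plus product entry-by-entry:
  C[0][0] = min over k of (A[0][0] + B[0][0] = 8 + -1 = 7, A[0][1] + B[1][0] = 9 + 3 = 12, A[0][2] + B[2][0] = 5 + 0 = 5) = 5 (attained at k = 2)
  C[0][1] = min over k of (A[0][0] + B[0][1] = 8 + 0 = 8, A[0][1] + B[1][1] = 9 + 8 = 17, A[0][2] + B[2][1] = 5 + 5 = 10) = 8 (attained at k = 0)
  C[0][2] = min over k of (A[0][0] + B[0][2] = 8 + -2 = 6, A[0][1] + B[1][2] = 9 + 10 = 19, A[0][2] + B[2][2] = 5 + -1 = 4) = 4 (attained at k = 2)
  C[1][0] = min over k of (A[1][0] + B[0][0] = -3 + -1 = -4, A[1][1] + B[1][0] = 0 + 3 = 3, A[1][2] + B[2][0] = 8 + 0 = 8) = -4 (attained at k = 0)
  C[1][1] = min over k of (A[1][0] + B[0][1] = -3 + 0 = -3, A[1][1] + B[1][1] = 0 + 8 = 8, A[1][2] + B[2][1] = 8 + 5 = 13) = -3 (attained at k = 0)
  C[1][2] = min over k of (A[1][0] + B[0][2] = -3 + -2 = -5, A[1][1] + B[1][2] = 0 + 10 = 10, A[1][2] + B[2][2] = 8 + -1 = 7) = -5 (attained at k = 0)
  C[2][0] = min over k of (A[2][0] + B[0][0] = 9 + -1 = 8, A[2][1] + B[1][0] = -4 + 3 = -1, A[2][2] + B[2][0] = 3 + 0 = 3) = -1 (attained at k = 1)
  C[2][1] = min over k of (A[2][0] + B[0][1] = 9 + 0 = 9, A[2][1] + B[1][1] = -4 + 8 = 4, A[2][2] + B[2][1] = 3 + 5 = 8) = 4 (attained at k = 1)
  C[2][2] = min over k of (A[2][0] + B[0][2] = 9 + -2 = 7, A[2][1] + B[1][2] = -4 + 10 = 6, A[2][2] + B[2][2] = 3 + -1 = 2) = 2 (attained at k = 2)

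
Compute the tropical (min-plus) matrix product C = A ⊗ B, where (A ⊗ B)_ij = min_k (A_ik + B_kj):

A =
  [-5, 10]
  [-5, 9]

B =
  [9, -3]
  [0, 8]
A ⊗ B =
  [4, -8]
  [4, -8]

Apply the min-plus product entry-by-entry:
  C[0][0] = min over k of (A[0][0] + B[0][0] = -5 + 9 = 4, A[0][1] + B[1][0] = 10 + 0 = 10) = 4 (attained at k = 0)
  C[0][1] = min over k of (A[0][0] + B[0][1] = -5 + -3 = -8, A[0][1] + B[1][1] = 10 + 8 = 18) = -8 (attained at k = 0)
  C[1][0] = min over k of (A[1][0] + B[0][0] = -5 + 9 = 4, A[1][1] + B[1][0] = 9 + 0 = 9) = 4 (attained at k = 0)
  C[1][1] = min over k of (A[1][0] + B[0][1] = -5 + -3 = -8, A[1][1] + B[1][1] = 9 + 8 = 17) = -8 (attained at k = 0)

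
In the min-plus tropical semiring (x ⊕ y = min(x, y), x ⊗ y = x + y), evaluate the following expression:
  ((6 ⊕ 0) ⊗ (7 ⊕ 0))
((6 ⊕ 0) ⊗ (7 ⊕ 0)) = 0

Expand innermost to outermost. Recall ⊕ takes the minimum of its arguments and ⊗ takes their sum. Working out the expression ((6 ⊕ 0) ⊗ (7 ⊕ 0)) gives 0.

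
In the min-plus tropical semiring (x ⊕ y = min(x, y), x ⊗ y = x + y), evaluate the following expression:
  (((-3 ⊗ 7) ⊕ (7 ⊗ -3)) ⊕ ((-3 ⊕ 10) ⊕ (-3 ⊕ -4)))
(((-3 ⊗ 7) ⊕ (7 ⊗ -3)) ⊕ ((-3 ⊕ 10) ⊕ (-3 ⊕ -4))) = -4

Expand innermost to outermost. Recall ⊕ takes the minimum of its arguments and ⊗ takes their sum. Working out the expression (((-3 ⊗ 7) ⊕ (7 ⊗ -3)) ⊕ ((-3 ⊕ 10) ⊕ (-3 ⊕ -4))) gives -4.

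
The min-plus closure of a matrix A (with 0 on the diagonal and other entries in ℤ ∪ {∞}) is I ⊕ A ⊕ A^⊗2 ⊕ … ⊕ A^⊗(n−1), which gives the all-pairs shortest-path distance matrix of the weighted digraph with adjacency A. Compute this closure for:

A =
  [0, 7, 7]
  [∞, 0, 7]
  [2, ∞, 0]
Closure =
  [0, 7, 7]
  [9, 0, 7]
  [2, 9, 0]

This is the Floyd-Warshall all-pairs shortest-path computation. For each intermediate vertex k = 0, 1, …, 2, update dist[i][j] ← min(dist[i][j], dist[i][k] + dist[k][j]). The final matrix gives, for each (i, j), the minimum total weight of any directed path from i to j (possibly empty when i = j).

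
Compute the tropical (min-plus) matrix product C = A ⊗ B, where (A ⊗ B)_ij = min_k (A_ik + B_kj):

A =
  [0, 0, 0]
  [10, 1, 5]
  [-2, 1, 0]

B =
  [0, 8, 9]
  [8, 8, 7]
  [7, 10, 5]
A ⊗ B =
  [0, 8, 5]
  [9, 9, 8]
  [-2, 6, 5]

Apply the min-plus product entry-by-entry:
  C[0][0] = min over k of (A[0][0] + B[0][0] = 0 + 0 = 0, A[0][1] + B[1][0] = 0 + 8 = 8, A[0][2] + B[2][0] = 0 + 7 = 7) = 0 (attained at k = 0)
  C[0][1] = min over k of (A[0][0] + B[0][1] = 0 + 8 = 8, A[0][1] + B[1][1] = 0 + 8 = 8, A[0][2] + B[2][1] = 0 + 10 = 10) = 8 (attained at k = 0)
  C[0][2] = min over k of (A[0][0] + B[0][2] = 0 + 9 = 9, A[0][1] + B[1][2] = 0 + 7 = 7, A[0][2] + B[2][2] = 0 + 5 = 5) = 5 (attained at k = 2)
  C[1][0] = min over k of (A[1][0] + B[0][0] = 10 + 0 = 10, A[1][1] + B[1][0] = 1 + 8 = 9, A[1][2] + B[2][0] = 5 + 7 = 12) = 9 (attained at k = 1)
  C[1][1] = min over k of (A[1][0] + B[0][1] = 10 + 8 = 18, A[1][1] + B[1][1] = 1 + 8 = 9, A[1][2] + B[2][1] = 5 + 10 = 15) = 9 (attained at k = 1)
  C[1][2] = min over k of (A[1][0] + B[0][2] = 10 + 9 = 19, A[1][1] + B[1][2] = 1 + 7 = 8, A[1][2] + B[2][2] = 5 + 5 = 10) = 8 (attained at k = 1)
  C[2][0] = min over k of (A[2][0] + B[0][0] = -2 + 0 = -2, A[2][1] + B[1][0] = 1 + 8 = 9, A[2][2] + B[2][0] = 0 + 7 = 7) = -2 (attained at k = 0)
  C[2][1] = min over k of (A[2][0] + B[0][1] = -2 + 8 = 6, A[2][1] + B[1][1] = 1 + 8 = 9, A[2][2] + B[2][1] = 0 + 10 = 10) = 6 (attained at k = 0)
  C[2][2] = min over k of (A[2][0] + B[0][2] = -2 + 9 = 7, A[2][1] + B[1][2] = 1 + 7 = 8, A[2][2] + B[2][2] = 0 + 5 = 5) = 5 (attained at k = 2)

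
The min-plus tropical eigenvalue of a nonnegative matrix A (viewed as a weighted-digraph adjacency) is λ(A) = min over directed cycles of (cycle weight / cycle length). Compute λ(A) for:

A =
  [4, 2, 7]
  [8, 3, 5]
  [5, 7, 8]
λ(A) = 3

Enumerate directed cycles and compute their means (weight / length). Sample:
  cycle 0 → 0: weight = 4, length = 1, mean = 4/1 ≈ 4.000
  cycle 1 → 1: weight = 3, length = 1, mean = 3/1 ≈ 3.000
  cycle 2 → 2: weight = 8, length = 1, mean = 8/1 ≈ 8.000
  cycle 0 → 1 → 0: weight = 10, length = 2, mean = 10/2 ≈ 5.000
  cycle 0 → 2 → 0: weight = 12, length = 2, mean = 12/2 ≈ 6.000
  cycle 1 → 0 → 1: weight = 10, length = 2, mean = 10/2 ≈ 5.000
Minimum mean = 3.000, attained e.g. along the cycle 1 → 1 with weight 3 and length 1. So λ(A) = 3/1 = 3.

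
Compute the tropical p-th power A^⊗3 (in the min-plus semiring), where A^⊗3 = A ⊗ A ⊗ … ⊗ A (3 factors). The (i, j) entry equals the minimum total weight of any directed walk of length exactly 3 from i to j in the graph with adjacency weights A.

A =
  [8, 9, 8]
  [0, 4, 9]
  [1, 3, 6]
A^⊗3 =
  [11, 15, 17]
  [8, 11, 12]
  [7, 11, 11]

Each entry (A^⊗3)_ij equals the minimum over all length-3 walks i = v_0 → v_1 → … → v_3 = j of Σ_t A[v_t][v_{t+1}]. For example, for (i, j) = (0, 2) we minimise over 9 possible intermediate vertex sequences; the minimum is 17, attained along the walk 0 → 1 → 0 → 2.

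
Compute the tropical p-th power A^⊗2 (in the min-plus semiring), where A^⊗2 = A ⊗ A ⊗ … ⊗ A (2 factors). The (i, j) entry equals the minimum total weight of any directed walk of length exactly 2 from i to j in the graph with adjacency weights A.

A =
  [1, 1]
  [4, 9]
A^⊗2 =
  [2, 2]
  [5, 5]

Each entry (A^⊗2)_ij equals the minimum over all length-2 walks i = v_0 → v_1 → … → v_2 = j of Σ_t A[v_t][v_{t+1}]. For example, for (i, j) = (0, 1) we minimise over 2 possible intermediate vertex sequences; the minimum is 2, attained along the walk 0 → 0 → 1.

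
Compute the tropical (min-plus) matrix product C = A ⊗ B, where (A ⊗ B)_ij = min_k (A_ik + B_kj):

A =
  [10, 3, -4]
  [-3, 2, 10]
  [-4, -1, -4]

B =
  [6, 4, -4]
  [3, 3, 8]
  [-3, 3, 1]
A ⊗ B =
  [-7, -1, -3]
  [3, 1, -7]
  [-7, -1, -8]

Apply the min-plus product entry-by-entry:
  C[0][0] = min over k of (A[0][0] + B[0][0] = 10 + 6 = 16, A[0][1] + B[1][0] = 3 + 3 = 6, A[0][2] + B[2][0] = -4 + -3 = -7) = -7 (attained at k = 2)
  C[0][1] = min over k of (A[0][0] + B[0][1] = 10 + 4 = 14, A[0][1] + B[1][1] = 3 + 3 = 6, A[0][2] + B[2][1] = -4 + 3 = -1) = -1 (attained at k = 2)
  C[0][2] = min over k of (A[0][0] + B[0][2] = 10 + -4 = 6, A[0][1] + B[1][2] = 3 + 8 = 11, A[0][2] + B[2][2] = -4 + 1 = -3) = -3 (attained at k = 2)
  C[1][0] = min over k of (A[1][0] + B[0][0] = -3 + 6 = 3, A[1][1] + B[1][0] = 2 + 3 = 5, A[1][2] + B[2][0] = 10 + -3 = 7) = 3 (attained at k = 0)
  C[1][1] = min over k of (A[1][0] + B[0][1] = -3 + 4 = 1, A[1][1] + B[1][1] = 2 + 3 = 5, A[1][2] + B[2][1] = 10 + 3 = 13) = 1 (attained at k = 0)
  C[1][2] = min over k of (A[1][0] + B[0][2] = -3 + -4 = -7, A[1][1] + B[1][2] = 2 + 8 = 10, A[1][2] + B[2][2] = 10 + 1 = 11) = -7 (attained at k = 0)
  C[2][0] = min over k of (A[2][0] + B[0][0] = -4 + 6 = 2, A[2][1] + B[1][0] = -1 + 3 = 2, A[2][2] + B[2][0] = -4 + -3 = -7) = -7 (attained at k = 2)
  C[2][1] = min over k of (A[2][0] + B[0][1] = -4 + 4 = 0, A[2][1] + B[1][1] = -1 + 3 = 2, A[2][2] + B[2][1] = -4 + 3 = -1) = -1 (attained at k = 2)
  C[2][2] = min over k of (A[2][0] + B[0][2] = -4 + -4 = -8, A[2][1] + B[1][2] = -1 + 8 = 7, A[2][2] + B[2][2] = -4 + 1 = -3) = -8 (attained at k = 0)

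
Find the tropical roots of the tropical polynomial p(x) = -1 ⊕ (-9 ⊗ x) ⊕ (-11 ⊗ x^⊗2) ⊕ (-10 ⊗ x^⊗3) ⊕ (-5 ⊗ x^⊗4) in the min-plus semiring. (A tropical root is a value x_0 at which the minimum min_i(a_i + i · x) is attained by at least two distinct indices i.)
Roots: {-5, -1, 2, 8}

Each tropical root is a break point of the lower envelope of the lines y = a_i + i · x (there are 5 lines, with slopes 0, 1, ..., 4). Only the lines that attain the minimum somewhere contribute to roots; other lines are dominated. Here the surviving (envelope) indices are i = 4, i = 3, i = 2, i = 1, i = 0.
Intersections between consecutive envelope lines give the roots: for adjacent envelope indices i < j the intersection is x = (a_i − a_j) / (j − i). Reading off the sorted break points: {-5, -1, 2, 8}.
Verification: at each break x_0, at least two indices attain the minimum of min_i(a_i + i · x_0).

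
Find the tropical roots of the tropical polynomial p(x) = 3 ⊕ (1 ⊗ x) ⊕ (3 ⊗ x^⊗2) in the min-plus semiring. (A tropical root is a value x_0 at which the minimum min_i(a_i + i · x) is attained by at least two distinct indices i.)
Roots: {-2, 2}

Each tropical root is a break point of the lower envelope of the lines y = a_i + i · x (there are 3 lines, with slopes 0, 1, ..., 2). Only the lines that attain the minimum somewhere contribute to roots; other lines are dominated. Here the surviving (envelope) indices are i = 2, i = 1, i = 0.
Intersections between consecutive envelope lines give the roots: for adjacent envelope indices i < j the intersection is x = (a_i − a_j) / (j − i). Reading off the sorted break points: {-2, 2}.
Verification: at each break x_0, at least two indices attain the minimum of min_i(a_i + i · x_0).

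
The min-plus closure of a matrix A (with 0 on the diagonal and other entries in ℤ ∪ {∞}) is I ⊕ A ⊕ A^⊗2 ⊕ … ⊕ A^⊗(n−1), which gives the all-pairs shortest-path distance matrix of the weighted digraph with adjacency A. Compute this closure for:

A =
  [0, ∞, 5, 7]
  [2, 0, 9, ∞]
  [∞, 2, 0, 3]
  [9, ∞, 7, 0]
Closure =
  [0, 7, 5, 7]
  [2, 0, 7, 9]
  [4, 2, 0, 3]
  [9, 9, 7, 0]

This is the Floyd-Warshall all-pairs shortest-path computation. For each intermediate vertex k = 0, 1, …, 3, update dist[i][j] ← min(dist[i][j], dist[i][k] + dist[k][j]). The final matrix gives, for each (i, j), the minimum total weight of any directed path from i to j (possibly empty when i = j).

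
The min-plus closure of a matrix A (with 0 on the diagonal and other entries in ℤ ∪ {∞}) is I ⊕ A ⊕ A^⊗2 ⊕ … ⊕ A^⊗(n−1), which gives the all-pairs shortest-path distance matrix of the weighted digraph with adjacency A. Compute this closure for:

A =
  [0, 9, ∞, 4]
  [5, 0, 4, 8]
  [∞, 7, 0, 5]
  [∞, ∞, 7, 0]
Closure =
  [0, 9, 11, 4]
  [5, 0, 4, 8]
  [12, 7, 0, 5]
  [19, 14, 7, 0]

This is the Floyd-Warshall all-pairs shortest-path computation. For each intermediate vertex k = 0, 1, …, 3, update dist[i][j] ← min(dist[i][j], dist[i][k] + dist[k][j]). The final matrix gives, for each (i, j), the minimum total weight of any directed path from i to j (possibly empty when i = j).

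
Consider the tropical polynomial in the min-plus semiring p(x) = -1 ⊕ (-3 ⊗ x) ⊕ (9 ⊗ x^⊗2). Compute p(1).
p(1) = -2

A tropical monomial a ⊗ x^⊗i evaluates to a + i · x. Evaluating each term at x = 1:
  Term 0 contributes -1 + 0 · 1 = -1
  Term 1 contributes -3 + 1 · 1 = -2
  Term 2 contributes 9 + 2 · 1 = 11
p(1) = ⊕ of these = min[-1, -2, 11] = -2.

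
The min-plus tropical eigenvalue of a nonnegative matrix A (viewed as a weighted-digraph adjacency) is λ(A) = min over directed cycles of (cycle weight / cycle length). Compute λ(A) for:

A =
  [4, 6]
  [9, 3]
λ(A) = 3

Enumerate directed cycles and compute their means (weight / length). Sample:
  cycle 0 → 0: weight = 4, length = 1, mean = 4/1 ≈ 4.000
  cycle 1 → 1: weight = 3, length = 1, mean = 3/1 ≈ 3.000
  cycle 0 → 1 → 0: weight = 15, length = 2, mean = 15/2 ≈ 7.500
  cycle 1 → 0 → 1: weight = 15, length = 2, mean = 15/2 ≈ 7.500
Minimum mean = 3.000, attained e.g. along the cycle 1 → 1 with weight 3 and length 1. So λ(A) = 3/1 = 3.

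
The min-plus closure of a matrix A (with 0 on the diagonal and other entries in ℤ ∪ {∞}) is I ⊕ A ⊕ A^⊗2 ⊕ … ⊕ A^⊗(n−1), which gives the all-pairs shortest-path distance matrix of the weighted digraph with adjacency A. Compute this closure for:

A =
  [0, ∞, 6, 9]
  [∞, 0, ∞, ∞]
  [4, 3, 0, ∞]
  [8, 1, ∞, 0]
Closure =
  [0, 9, 6, 9]
  [∞, 0, ∞, ∞]
  [4, 3, 0, 13]
  [8, 1, 14, 0]

This is the Floyd-Warshall all-pairs shortest-path computation. For each intermediate vertex k = 0, 1, …, 3, update dist[i][j] ← min(dist[i][j], dist[i][k] + dist[k][j]). The final matrix gives, for each (i, j), the minimum total weight of any directed path from i to j (possibly empty when i = j).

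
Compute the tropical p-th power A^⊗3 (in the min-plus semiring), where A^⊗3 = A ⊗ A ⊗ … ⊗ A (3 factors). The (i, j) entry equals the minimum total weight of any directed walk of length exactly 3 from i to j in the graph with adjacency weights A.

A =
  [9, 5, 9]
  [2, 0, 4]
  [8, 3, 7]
A^⊗3 =
  [7, 5, 9]
  [2, 0, 4]
  [5, 3, 7]

Each entry (A^⊗3)_ij equals the minimum over all length-3 walks i = v_0 → v_1 → … → v_3 = j of Σ_t A[v_t][v_{t+1}]. For example, for (i, j) = (0, 2) we minimise over 9 possible intermediate vertex sequences; the minimum is 9, attained along the walk 0 → 1 → 1 → 2.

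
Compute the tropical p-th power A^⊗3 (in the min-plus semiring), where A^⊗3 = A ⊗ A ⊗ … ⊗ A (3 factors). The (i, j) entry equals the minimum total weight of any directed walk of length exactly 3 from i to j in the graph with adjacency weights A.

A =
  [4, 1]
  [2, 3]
A^⊗3 =
  [6, 4]
  [5, 6]

Each entry (A^⊗3)_ij equals the minimum over all length-3 walks i = v_0 → v_1 → … → v_3 = j of Σ_t A[v_t][v_{t+1}]. For example, for (i, j) = (0, 1) we minimise over 4 possible intermediate vertex sequences; the minimum is 4, attained along the walk 0 → 1 → 0 → 1.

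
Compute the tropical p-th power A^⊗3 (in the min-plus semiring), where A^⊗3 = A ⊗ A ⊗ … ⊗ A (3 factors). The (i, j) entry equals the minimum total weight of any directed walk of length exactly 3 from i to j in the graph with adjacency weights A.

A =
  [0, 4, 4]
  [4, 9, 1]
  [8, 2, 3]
A^⊗3 =
  [0, 4, 4]
  [4, 6, 4]
  [6, 5, 6]

Each entry (A^⊗3)_ij equals the minimum over all length-3 walks i = v_0 → v_1 → … → v_3 = j of Σ_t A[v_t][v_{t+1}]. For example, for (i, j) = (0, 2) we minimise over 9 possible intermediate vertex sequences; the minimum is 4, attained along the walk 0 → 0 → 0 → 2.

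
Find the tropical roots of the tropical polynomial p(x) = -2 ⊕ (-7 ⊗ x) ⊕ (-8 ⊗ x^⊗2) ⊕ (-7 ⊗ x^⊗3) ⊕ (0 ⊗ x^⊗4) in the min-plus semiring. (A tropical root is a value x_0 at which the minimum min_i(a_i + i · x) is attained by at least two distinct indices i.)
Roots: {-7, -1, 1, 5}

Each tropical root is a break point of the lower envelope of the lines y = a_i + i · x (there are 5 lines, with slopes 0, 1, ..., 4). Only the lines that attain the minimum somewhere contribute to roots; other lines are dominated. Here the surviving (envelope) indices are i = 4, i = 3, i = 2, i = 1, i = 0.
Intersections between consecutive envelope lines give the roots: for adjacent envelope indices i < j the intersection is x = (a_i − a_j) / (j − i). Reading off the sorted break points: {-7, -1, 1, 5}.
Verification: at each break x_0, at least two indices attain the minimum of min_i(a_i + i · x_0).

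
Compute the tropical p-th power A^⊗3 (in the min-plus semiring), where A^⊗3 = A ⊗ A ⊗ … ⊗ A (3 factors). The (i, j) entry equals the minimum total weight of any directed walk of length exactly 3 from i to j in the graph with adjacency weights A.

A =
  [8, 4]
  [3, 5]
A^⊗3 =
  [12, 11]
  [10, 12]

Each entry (A^⊗3)_ij equals the minimum over all length-3 walks i = v_0 → v_1 → … → v_3 = j of Σ_t A[v_t][v_{t+1}]. For example, for (i, j) = (0, 1) we minimise over 4 possible intermediate vertex sequences; the minimum is 11, attained along the walk 0 → 1 → 0 → 1.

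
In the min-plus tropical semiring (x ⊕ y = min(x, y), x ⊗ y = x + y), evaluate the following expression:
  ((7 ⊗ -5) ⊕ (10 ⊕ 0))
((7 ⊗ -5) ⊕ (10 ⊕ 0)) = 0

Expand innermost to outermost. Recall ⊕ takes the minimum of its arguments and ⊗ takes their sum. Working out the expression ((7 ⊗ -5) ⊕ (10 ⊕ 0)) gives 0.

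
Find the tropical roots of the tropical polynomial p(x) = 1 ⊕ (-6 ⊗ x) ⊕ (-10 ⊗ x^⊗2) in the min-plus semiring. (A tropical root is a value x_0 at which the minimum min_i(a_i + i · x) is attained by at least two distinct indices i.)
Roots: {4, 7}

Each tropical root is a break point of the lower envelope of the lines y = a_i + i · x (there are 3 lines, with slopes 0, 1, ..., 2). Only the lines that attain the minimum somewhere contribute to roots; other lines are dominated. Here the surviving (envelope) indices are i = 2, i = 1, i = 0.
Intersections between consecutive envelope lines give the roots: for adjacent envelope indices i < j the intersection is x = (a_i − a_j) / (j − i). Reading off the sorted break points: {4, 7}.
Verification: at each break x_0, at least two indices attain the minimum of min_i(a_i + i · x_0).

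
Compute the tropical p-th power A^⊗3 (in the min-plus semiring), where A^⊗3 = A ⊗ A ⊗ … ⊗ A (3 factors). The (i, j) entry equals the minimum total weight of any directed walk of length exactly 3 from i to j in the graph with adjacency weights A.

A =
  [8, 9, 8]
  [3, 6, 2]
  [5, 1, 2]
A^⊗3 =
  [12, 11, 11]
  [6, 5, 5]
  [6, 4, 5]

Each entry (A^⊗3)_ij equals the minimum over all length-3 walks i = v_0 → v_1 → … → v_3 = j of Σ_t A[v_t][v_{t+1}]. For example, for (i, j) = (0, 2) we minimise over 9 possible intermediate vertex sequences; the minimum is 11, attained along the walk 0 → 2 → 1 → 2.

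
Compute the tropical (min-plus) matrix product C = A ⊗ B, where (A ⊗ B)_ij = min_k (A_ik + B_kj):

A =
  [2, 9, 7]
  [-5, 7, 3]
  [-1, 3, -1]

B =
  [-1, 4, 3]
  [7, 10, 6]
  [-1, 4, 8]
A ⊗ B =
  [1, 6, 5]
  [-6, -1, -2]
  [-2, 3, 2]

Apply the min-plus product entry-by-entry:
  C[0][0] = min over k of (A[0][0] + B[0][0] = 2 + -1 = 1, A[0][1] + B[1][0] = 9 + 7 = 16, A[0][2] + B[2][0] = 7 + -1 = 6) = 1 (attained at k = 0)
  C[0][1] = min over k of (A[0][0] + B[0][1] = 2 + 4 = 6, A[0][1] + B[1][1] = 9 + 10 = 19, A[0][2] + B[2][1] = 7 + 4 = 11) = 6 (attained at k = 0)
  C[0][2] = min over k of (A[0][0] + B[0][2] = 2 + 3 = 5, A[0][1] + B[1][2] = 9 + 6 = 15, A[0][2] + B[2][2] = 7 + 8 = 15) = 5 (attained at k = 0)
  C[1][0] = min over k of (A[1][0] + B[0][0] = -5 + -1 = -6, A[1][1] + B[1][0] = 7 + 7 = 14, A[1][2] + B[2][0] = 3 + -1 = 2) = -6 (attained at k = 0)
  C[1][1] = min over k of (A[1][0] + B[0][1] = -5 + 4 = -1, A[1][1] + B[1][1] = 7 + 10 = 17, A[1][2] + B[2][1] = 3 + 4 = 7) = -1 (attained at k = 0)
  C[1][2] = min over k of (A[1][0] + B[0][2] = -5 + 3 = -2, A[1][1] + B[1][2] = 7 + 6 = 13, A[1][2] + B[2][2] = 3 + 8 = 11) = -2 (attained at k = 0)
  C[2][0] = min over k of (A[2][0] + B[0][0] = -1 + -1 = -2, A[2][1] + B[1][0] = 3 + 7 = 10, A[2][2] + B[2][0] = -1 + -1 = -2) = -2 (attained at k = 0)
  C[2][1] = min over k of (A[2][0] + B[0][1] = -1 + 4 = 3, A[2][1] + B[1][1] = 3 + 10 = 13, A[2][2] + B[2][1] = -1 + 4 = 3) = 3 (attained at k = 0)
  C[2][2] = min over k of (A[2][0] + B[0][2] = -1 + 3 = 2, A[2][1] + B[1][2] = 3 + 6 = 9, A[2][2] + B[2][2] = -1 + 8 = 7) = 2 (attained at k = 0)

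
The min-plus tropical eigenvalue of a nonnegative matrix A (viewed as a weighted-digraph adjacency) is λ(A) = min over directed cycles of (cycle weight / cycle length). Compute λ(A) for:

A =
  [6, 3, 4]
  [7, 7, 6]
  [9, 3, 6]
λ(A) = 9/2

Enumerate directed cycles and compute their means (weight / length). Sample:
  cycle 0 → 0: weight = 6, length = 1, mean = 6/1 ≈ 6.000
  cycle 1 → 1: weight = 7, length = 1, mean = 7/1 ≈ 7.000
  cycle 2 → 2: weight = 6, length = 1, mean = 6/1 ≈ 6.000
  cycle 0 → 1 → 0: weight = 10, length = 2, mean = 10/2 ≈ 5.000
  cycle 0 → 2 → 0: weight = 13, length = 2, mean = 13/2 ≈ 6.500
  cycle 1 → 0 → 1: weight = 10, length = 2, mean = 10/2 ≈ 5.000
Minimum mean = 4.500, attained e.g. along the cycle 1 → 2 → 1 with weight 9 and length 2. So λ(A) = 9/2 = 9/2.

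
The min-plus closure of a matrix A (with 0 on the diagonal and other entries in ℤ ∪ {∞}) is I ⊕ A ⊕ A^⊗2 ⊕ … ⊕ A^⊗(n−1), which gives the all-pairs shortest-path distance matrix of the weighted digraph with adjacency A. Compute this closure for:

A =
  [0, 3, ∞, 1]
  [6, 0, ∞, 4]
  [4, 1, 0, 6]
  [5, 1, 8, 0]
Closure =
  [0, 2, 9, 1]
  [6, 0, 12, 4]
  [4, 1, 0, 5]
  [5, 1, 8, 0]

This is the Floyd-Warshall all-pairs shortest-path computation. For each intermediate vertex k = 0, 1, …, 3, update dist[i][j] ← min(dist[i][j], dist[i][k] + dist[k][j]). The final matrix gives, for each (i, j), the minimum total weight of any directed path from i to j (possibly empty when i = j).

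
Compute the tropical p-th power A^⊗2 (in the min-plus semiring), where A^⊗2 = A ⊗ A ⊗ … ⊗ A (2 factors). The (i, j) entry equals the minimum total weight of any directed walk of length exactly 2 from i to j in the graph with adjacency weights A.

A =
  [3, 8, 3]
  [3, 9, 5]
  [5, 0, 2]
A^⊗2 =
  [6, 3, 5]
  [6, 5, 6]
  [3, 2, 4]

Each entry (A^⊗2)_ij equals the minimum over all length-2 walks i = v_0 → v_1 → … → v_2 = j of Σ_t A[v_t][v_{t+1}]. For example, for (i, j) = (0, 2) we minimise over 3 possible intermediate vertex sequences; the minimum is 5, attained along the walk 0 → 2 → 2.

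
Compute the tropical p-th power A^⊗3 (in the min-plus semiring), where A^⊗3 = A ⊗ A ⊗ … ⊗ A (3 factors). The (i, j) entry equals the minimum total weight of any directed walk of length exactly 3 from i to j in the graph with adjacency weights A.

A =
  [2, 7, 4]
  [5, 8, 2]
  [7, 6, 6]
A^⊗3 =
  [6, 11, 8]
  [9, 14, 10]
  [11, 14, 13]

Each entry (A^⊗3)_ij equals the minimum over all length-3 walks i = v_0 → v_1 → … → v_3 = j of Σ_t A[v_t][v_{t+1}]. For example, for (i, j) = (0, 2) we minimise over 9 possible intermediate vertex sequences; the minimum is 8, attained along the walk 0 → 0 → 0 → 2.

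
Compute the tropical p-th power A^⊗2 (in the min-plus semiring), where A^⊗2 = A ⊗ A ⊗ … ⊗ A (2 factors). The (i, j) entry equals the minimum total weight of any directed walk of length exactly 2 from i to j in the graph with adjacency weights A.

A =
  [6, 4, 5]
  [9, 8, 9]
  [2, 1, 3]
A^⊗2 =
  [7, 6, 8]
  [11, 10, 12]
  [5, 4, 6]

Each entry (A^⊗2)_ij equals the minimum over all length-2 walks i = v_0 → v_1 → … → v_2 = j of Σ_t A[v_t][v_{t+1}]. For example, for (i, j) = (0, 2) we minimise over 3 possible intermediate vertex sequences; the minimum is 8, attained along the walk 0 → 2 → 2.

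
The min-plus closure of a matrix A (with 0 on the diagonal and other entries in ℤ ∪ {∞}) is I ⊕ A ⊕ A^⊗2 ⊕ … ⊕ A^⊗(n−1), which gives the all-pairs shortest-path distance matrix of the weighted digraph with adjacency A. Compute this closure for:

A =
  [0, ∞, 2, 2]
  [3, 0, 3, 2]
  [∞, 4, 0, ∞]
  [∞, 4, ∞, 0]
Closure =
  [0, 6, 2, 2]
  [3, 0, 3, 2]
  [7, 4, 0, 6]
  [7, 4, 7, 0]

This is the Floyd-Warshall all-pairs shortest-path computation. For each intermediate vertex k = 0, 1, …, 3, update dist[i][j] ← min(dist[i][j], dist[i][k] + dist[k][j]). The final matrix gives, for each (i, j), the minimum total weight of any directed path from i to j (possibly empty when i = j).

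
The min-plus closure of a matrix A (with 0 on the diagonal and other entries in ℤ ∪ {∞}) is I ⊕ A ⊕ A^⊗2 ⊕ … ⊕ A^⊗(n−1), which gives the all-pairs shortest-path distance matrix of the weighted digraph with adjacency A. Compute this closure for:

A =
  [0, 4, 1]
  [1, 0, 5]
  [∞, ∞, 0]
Closure =
  [0, 4, 1]
  [1, 0, 2]
  [∞, ∞, 0]

This is the Floyd-Warshall all-pairs shortest-path computation. For each intermediate vertex k = 0, 1, …, 2, update dist[i][j] ← min(dist[i][j], dist[i][k] + dist[k][j]). The final matrix gives, for each (i, j), the minimum total weight of any directed path from i to j (possibly empty when i = j).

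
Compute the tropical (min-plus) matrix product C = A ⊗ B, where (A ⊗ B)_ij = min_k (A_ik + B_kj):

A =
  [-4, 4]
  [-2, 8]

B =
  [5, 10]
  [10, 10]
A ⊗ B =
  [1, 6]
  [3, 8]

Apply the min-plus product entry-by-entry:
  C[0][0] = min over k of (A[0][0] + B[0][0] = -4 + 5 = 1, A[0][1] + B[1][0] = 4 + 10 = 14) = 1 (attained at k = 0)
  C[0][1] = min over k of (A[0][0] + B[0][1] = -4 + 10 = 6, A[0][1] + B[1][1] = 4 + 10 = 14) = 6 (attained at k = 0)
  C[1][0] = min over k of (A[1][0] + B[0][0] = -2 + 5 = 3, A[1][1] + B[1][0] = 8 + 10 = 18) = 3 (attained at k = 0)
  C[1][1] = min over k of (A[1][0] + B[0][1] = -2 + 10 = 8, A[1][1] + B[1][1] = 8 + 10 = 18) = 8 (attained at k = 0)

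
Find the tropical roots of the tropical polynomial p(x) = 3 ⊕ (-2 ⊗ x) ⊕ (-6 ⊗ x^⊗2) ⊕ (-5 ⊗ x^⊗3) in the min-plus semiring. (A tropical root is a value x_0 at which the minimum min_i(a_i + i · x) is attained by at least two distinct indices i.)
Roots: {-1, 4, 5}

Each tropical root is a break point of the lower envelope of the lines y = a_i + i · x (there are 4 lines, with slopes 0, 1, ..., 3). Only the lines that attain the minimum somewhere contribute to roots; other lines are dominated. Here the surviving (envelope) indices are i = 3, i = 2, i = 1, i = 0.
Intersections between consecutive envelope lines give the roots: for adjacent envelope indices i < j the intersection is x = (a_i − a_j) / (j − i). Reading off the sorted break points: {-1, 4, 5}.
Verification: at each break x_0, at least two indices attain the minimum of min_i(a_i + i · x_0).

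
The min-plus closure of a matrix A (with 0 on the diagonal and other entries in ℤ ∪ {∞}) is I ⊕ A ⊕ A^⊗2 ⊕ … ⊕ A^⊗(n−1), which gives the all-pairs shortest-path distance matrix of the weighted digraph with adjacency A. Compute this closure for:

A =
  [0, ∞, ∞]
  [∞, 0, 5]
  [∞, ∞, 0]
Closure =
  [0, ∞, ∞]
  [∞, 0, 5]
  [∞, ∞, 0]

This is the Floyd-Warshall all-pairs shortest-path computation. For each intermediate vertex k = 0, 1, …, 2, update dist[i][j] ← min(dist[i][j], dist[i][k] + dist[k][j]). The final matrix gives, for each (i, j), the minimum total weight of any directed path from i to j (possibly empty when i = j).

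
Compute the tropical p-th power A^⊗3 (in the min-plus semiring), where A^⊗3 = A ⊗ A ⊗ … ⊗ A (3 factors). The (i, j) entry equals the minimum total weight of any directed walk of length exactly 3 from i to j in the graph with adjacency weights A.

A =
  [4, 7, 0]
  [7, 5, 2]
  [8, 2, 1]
A^⊗3 =
  [9, 3, 2]
  [11, 5, 4]
  [10, 4, 3]

Each entry (A^⊗3)_ij equals the minimum over all length-3 walks i = v_0 → v_1 → … → v_3 = j of Σ_t A[v_t][v_{t+1}]. For example, for (i, j) = (0, 2) we minimise over 9 possible intermediate vertex sequences; the minimum is 2, attained along the walk 0 → 2 → 2 → 2.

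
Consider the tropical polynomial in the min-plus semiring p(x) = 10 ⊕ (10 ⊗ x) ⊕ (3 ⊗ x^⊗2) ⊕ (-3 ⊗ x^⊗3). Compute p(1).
p(1) = 0

A tropical monomial a ⊗ x^⊗i evaluates to a + i · x. Evaluating each term at x = 1:
  Term 0 contributes 10 + 0 · 1 = 10
  Term 1 contributes 10 + 1 · 1 = 11
  Term 2 contributes 3 + 2 · 1 = 5
  Term 3 contributes -3 + 3 · 1 = 0
p(1) = ⊕ of these = min[10, 11, 5, 0] = 0.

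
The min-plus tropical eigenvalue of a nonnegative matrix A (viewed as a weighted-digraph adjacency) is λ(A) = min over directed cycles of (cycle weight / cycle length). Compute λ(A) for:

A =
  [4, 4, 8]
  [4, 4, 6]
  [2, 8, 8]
λ(A) = 4

Enumerate directed cycles and compute their means (weight / length). Sample:
  cycle 0 → 0: weight = 4, length = 1, mean = 4/1 ≈ 4.000
  cycle 1 → 1: weight = 4, length = 1, mean = 4/1 ≈ 4.000
  cycle 2 → 2: weight = 8, length = 1, mean = 8/1 ≈ 8.000
  cycle 0 → 1 → 0: weight = 8, length = 2, mean = 8/2 ≈ 4.000
  cycle 0 → 2 → 0: weight = 10, length = 2, mean = 10/2 ≈ 5.000
  cycle 1 → 0 → 1: weight = 8, length = 2, mean = 8/2 ≈ 4.000
Minimum mean = 4.000, attained e.g. along the cycle 0 → 0 with weight 4 and length 1. So λ(A) = 4/1 = 4.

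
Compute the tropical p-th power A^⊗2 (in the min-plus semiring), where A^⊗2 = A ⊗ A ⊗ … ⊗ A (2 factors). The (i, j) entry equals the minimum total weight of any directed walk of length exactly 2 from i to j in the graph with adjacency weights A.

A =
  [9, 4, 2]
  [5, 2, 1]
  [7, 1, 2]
A^⊗2 =
  [9, 3, 4]
  [7, 2, 3]
  [6, 3, 2]

Each entry (A^⊗2)_ij equals the minimum over all length-2 walks i = v_0 → v_1 → … → v_2 = j of Σ_t A[v_t][v_{t+1}]. For example, for (i, j) = (0, 2) we minimise over 3 possible intermediate vertex sequences; the minimum is 4, attained along the walk 0 → 2 → 2.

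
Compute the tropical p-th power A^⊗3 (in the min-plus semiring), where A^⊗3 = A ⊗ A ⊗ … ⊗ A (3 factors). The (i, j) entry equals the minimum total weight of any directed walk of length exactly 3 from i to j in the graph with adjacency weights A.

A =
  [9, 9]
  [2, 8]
A^⊗3 =
  [19, 20]
  [13, 19]

Each entry (A^⊗3)_ij equals the minimum over all length-3 walks i = v_0 → v_1 → … → v_3 = j of Σ_t A[v_t][v_{t+1}]. For example, for (i, j) = (0, 1) we minimise over 4 possible intermediate vertex sequences; the minimum is 20, attained along the walk 0 → 1 → 0 → 1.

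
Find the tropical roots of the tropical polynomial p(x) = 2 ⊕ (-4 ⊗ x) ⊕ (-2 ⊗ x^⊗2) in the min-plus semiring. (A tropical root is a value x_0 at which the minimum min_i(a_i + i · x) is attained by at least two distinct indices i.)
Roots: {-2, 6}

Each tropical root is a break point of the lower envelope of the lines y = a_i + i · x (there are 3 lines, with slopes 0, 1, ..., 2). Only the lines that attain the minimum somewhere contribute to roots; other lines are dominated. Here the surviving (envelope) indices are i = 2, i = 1, i = 0.
Intersections between consecutive envelope lines give the roots: for adjacent envelope indices i < j the intersection is x = (a_i − a_j) / (j − i). Reading off the sorted break points: {-2, 6}.
Verification: at each break x_0, at least two indices attain the minimum of min_i(a_i + i · x_0).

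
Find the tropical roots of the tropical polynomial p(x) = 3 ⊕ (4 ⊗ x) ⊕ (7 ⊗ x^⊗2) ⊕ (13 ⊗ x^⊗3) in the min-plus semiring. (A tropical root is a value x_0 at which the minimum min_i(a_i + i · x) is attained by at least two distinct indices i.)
Roots: {-6, -3, -1}

Each tropical root is a break point of the lower envelope of the lines y = a_i + i · x (there are 4 lines, with slopes 0, 1, ..., 3). Only the lines that attain the minimum somewhere contribute to roots; other lines are dominated. Here the surviving (envelope) indices are i = 3, i = 2, i = 1, i = 0.
Intersections between consecutive envelope lines give the roots: for adjacent envelope indices i < j the intersection is x = (a_i − a_j) / (j − i). Reading off the sorted break points: {-6, -3, -1}.
Verification: at each break x_0, at least two indices attain the minimum of min_i(a_i + i · x_0).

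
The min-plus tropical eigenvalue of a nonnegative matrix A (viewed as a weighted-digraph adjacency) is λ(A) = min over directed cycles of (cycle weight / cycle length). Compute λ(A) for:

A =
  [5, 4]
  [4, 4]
λ(A) = 4

Enumerate directed cycles and compute their means (weight / length). Sample:
  cycle 0 → 0: weight = 5, length = 1, mean = 5/1 ≈ 5.000
  cycle 1 → 1: weight = 4, length = 1, mean = 4/1 ≈ 4.000
  cycle 0 → 1 → 0: weight = 8, length = 2, mean = 8/2 ≈ 4.000
  cycle 1 → 0 → 1: weight = 8, length = 2, mean = 8/2 ≈ 4.000
Minimum mean = 4.000, attained e.g. along the cycle 1 → 1 with weight 4 and length 1. So λ(A) = 4/1 = 4.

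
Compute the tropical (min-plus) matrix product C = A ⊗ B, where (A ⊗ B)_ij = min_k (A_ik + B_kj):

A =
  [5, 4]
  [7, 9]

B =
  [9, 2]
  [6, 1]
A ⊗ B =
  [10, 5]
  [15, 9]

Apply the min-plus product entry-by-entry:
  C[0][0] = min over k of (A[0][0] + B[0][0] = 5 + 9 = 14, A[0][1] + B[1][0] = 4 + 6 = 10) = 10 (attained at k = 1)
  C[0][1] = min over k of (A[0][0] + B[0][1] = 5 + 2 = 7, A[0][1] + B[1][1] = 4 + 1 = 5) = 5 (attained at k = 1)
  C[1][0] = min over k of (A[1][0] + B[0][0] = 7 + 9 = 16, A[1][1] + B[1][0] = 9 + 6 = 15) = 15 (attained at k = 1)
  C[1][1] = min over k of (A[1][0] + B[0][1] = 7 + 2 = 9, A[1][1] + B[1][1] = 9 + 1 = 10) = 9 (attained at k = 0)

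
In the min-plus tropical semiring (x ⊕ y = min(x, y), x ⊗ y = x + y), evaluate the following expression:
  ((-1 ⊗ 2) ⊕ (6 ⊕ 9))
((-1 ⊗ 2) ⊕ (6 ⊕ 9)) = 1

Expand innermost to outermost. Recall ⊕ takes the minimum of its arguments and ⊗ takes their sum. Working out the expression ((-1 ⊗ 2) ⊕ (6 ⊕ 9)) gives 1.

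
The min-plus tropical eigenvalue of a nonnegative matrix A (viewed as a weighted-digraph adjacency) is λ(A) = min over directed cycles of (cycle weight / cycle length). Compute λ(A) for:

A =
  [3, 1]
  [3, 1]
λ(A) = 1

Enumerate directed cycles and compute their means (weight / length). Sample:
  cycle 0 → 0: weight = 3, length = 1, mean = 3/1 ≈ 3.000
  cycle 1 → 1: weight = 1, length = 1, mean = 1/1 ≈ 1.000
  cycle 0 → 1 → 0: weight = 4, length = 2, mean = 4/2 ≈ 2.000
  cycle 1 → 0 → 1: weight = 4, length = 2, mean = 4/2 ≈ 2.000
Minimum mean = 1.000, attained e.g. along the cycle 1 → 1 with weight 1 and length 1. So λ(A) = 1/1 = 1.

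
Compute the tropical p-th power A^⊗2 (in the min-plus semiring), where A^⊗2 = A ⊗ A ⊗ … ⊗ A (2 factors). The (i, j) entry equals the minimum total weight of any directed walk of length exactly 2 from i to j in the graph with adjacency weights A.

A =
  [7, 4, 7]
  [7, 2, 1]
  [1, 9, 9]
A^⊗2 =
  [8, 6, 5]
  [2, 4, 3]
  [8, 5, 8]

Each entry (A^⊗2)_ij equals the minimum over all length-2 walks i = v_0 → v_1 → … → v_2 = j of Σ_t A[v_t][v_{t+1}]. For example, for (i, j) = (0, 2) we minimise over 3 possible intermediate vertex sequences; the minimum is 5, attained along the walk 0 → 1 → 2.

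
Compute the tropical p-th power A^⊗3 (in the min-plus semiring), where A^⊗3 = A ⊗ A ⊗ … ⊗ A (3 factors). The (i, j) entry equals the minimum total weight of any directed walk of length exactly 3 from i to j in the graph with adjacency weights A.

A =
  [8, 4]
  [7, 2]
A^⊗3 =
  [13, 8]
  [11, 6]

Each entry (A^⊗3)_ij equals the minimum over all length-3 walks i = v_0 → v_1 → … → v_3 = j of Σ_t A[v_t][v_{t+1}]. For example, for (i, j) = (0, 1) we minimise over 4 possible intermediate vertex sequences; the minimum is 8, attained along the walk 0 → 1 → 1 → 1.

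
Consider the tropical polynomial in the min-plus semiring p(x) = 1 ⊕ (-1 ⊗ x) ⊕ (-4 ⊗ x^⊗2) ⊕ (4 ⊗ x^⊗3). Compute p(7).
p(7) = 1

A tropical monomial a ⊗ x^⊗i evaluates to a + i · x. Evaluating each term at x = 7:
  Term 0 contributes 1 + 0 · 7 = 1
  Term 1 contributes -1 + 1 · 7 = 6
  Term 2 contributes -4 + 2 · 7 = 10
  Term 3 contributes 4 + 3 · 7 = 25
p(7) = ⊕ of these = min[1, 6, 10, 25] = 1.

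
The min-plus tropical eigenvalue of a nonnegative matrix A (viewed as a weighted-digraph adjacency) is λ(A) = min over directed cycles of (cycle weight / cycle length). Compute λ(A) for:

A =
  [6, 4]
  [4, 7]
λ(A) = 4

Enumerate directed cycles and compute their means (weight / length). Sample:
  cycle 0 → 0: weight = 6, length = 1, mean = 6/1 ≈ 6.000
  cycle 1 → 1: weight = 7, length = 1, mean = 7/1 ≈ 7.000
  cycle 0 → 1 → 0: weight = 8, length = 2, mean = 8/2 ≈ 4.000
  cycle 1 → 0 → 1: weight = 8, length = 2, mean = 8/2 ≈ 4.000
Minimum mean = 4.000, attained e.g. along the cycle 0 → 1 → 0 with weight 8 and length 2. So λ(A) = 8/2 = 4.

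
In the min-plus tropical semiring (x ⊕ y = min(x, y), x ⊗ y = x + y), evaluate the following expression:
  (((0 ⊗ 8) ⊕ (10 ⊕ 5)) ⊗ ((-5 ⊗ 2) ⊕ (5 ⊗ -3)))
(((0 ⊗ 8) ⊕ (10 ⊕ 5)) ⊗ ((-5 ⊗ 2) ⊕ (5 ⊗ -3))) = 2

Expand innermost to outermost. Recall ⊕ takes the minimum of its arguments and ⊗ takes their sum. Working out the expression (((0 ⊗ 8) ⊕ (10 ⊕ 5)) ⊗ ((-5 ⊗ 2) ⊕ (5 ⊗ -3))) gives 2.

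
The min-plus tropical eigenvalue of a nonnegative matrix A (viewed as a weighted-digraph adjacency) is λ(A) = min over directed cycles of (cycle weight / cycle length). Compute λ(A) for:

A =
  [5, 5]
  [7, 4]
λ(A) = 4

Enumerate directed cycles and compute their means (weight / length). Sample:
  cycle 0 → 0: weight = 5, length = 1, mean = 5/1 ≈ 5.000
  cycle 1 → 1: weight = 4, length = 1, mean = 4/1 ≈ 4.000
  cycle 0 → 1 → 0: weight = 12, length = 2, mean = 12/2 ≈ 6.000
  cycle 1 → 0 → 1: weight = 12, length = 2, mean = 12/2 ≈ 6.000
Minimum mean = 4.000, attained e.g. along the cycle 1 → 1 with weight 4 and length 1. So λ(A) = 4/1 = 4.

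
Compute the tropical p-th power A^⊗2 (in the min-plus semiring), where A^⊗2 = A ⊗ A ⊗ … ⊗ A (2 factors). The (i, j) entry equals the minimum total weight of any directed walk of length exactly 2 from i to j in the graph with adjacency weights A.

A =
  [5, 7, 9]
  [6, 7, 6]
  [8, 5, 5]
A^⊗2 =
  [10, 12, 13]
  [11, 11, 11]
  [11, 10, 10]

Each entry (A^⊗2)_ij equals the minimum over all length-2 walks i = v_0 → v_1 → … → v_2 = j of Σ_t A[v_t][v_{t+1}]. For example, for (i, j) = (0, 2) we minimise over 3 possible intermediate vertex sequences; the minimum is 13, attained along the walk 0 → 1 → 2.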